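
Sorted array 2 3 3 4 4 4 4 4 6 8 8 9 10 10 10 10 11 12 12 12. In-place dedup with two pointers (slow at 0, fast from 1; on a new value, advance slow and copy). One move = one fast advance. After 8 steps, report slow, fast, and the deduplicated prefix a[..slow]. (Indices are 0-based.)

slow=3, fast=9, prefix=[2, 3, 4, 6]

slow=0 fast=1: a[fast]=3≠a[slow]=2 write a[1]=3, slow++,fast++
slow=1 fast=2: a[fast]=3=a[slow] dup, fast++
slow=1 fast=3: a[fast]=4≠a[slow]=3 write a[2]=4, slow++,fast++
slow=2 fast=4: a[fast]=4=a[slow] dup, fast++
slow=2 fast=5: a[fast]=4=a[slow] dup, fast++
slow=2 fast=6: a[fast]=4=a[slow] dup, fast++
slow=2 fast=7: a[fast]=4=a[slow] dup, fast++
slow=2 fast=8: a[fast]=6≠a[slow]=4 write a[3]=6, slow++,fast++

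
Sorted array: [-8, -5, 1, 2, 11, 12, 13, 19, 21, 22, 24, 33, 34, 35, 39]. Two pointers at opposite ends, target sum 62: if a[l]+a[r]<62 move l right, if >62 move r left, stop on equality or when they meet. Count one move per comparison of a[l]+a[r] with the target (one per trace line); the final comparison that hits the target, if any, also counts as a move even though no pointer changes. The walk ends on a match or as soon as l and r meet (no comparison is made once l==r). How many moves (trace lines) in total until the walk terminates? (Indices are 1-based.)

14 moves

l=1 r=15: -8+39=31 <62, l++
l=2 r=15: -5+39=34 <62, l++
l=3 r=15: 1+39=40 <62, l++
l=4 r=15: 2+39=41 <62, l++
l=5 r=15: 11+39=50 <62, l++
l=6 r=15: 12+39=51 <62, l++
l=7 r=15: 13+39=52 <62, l++
l=8 r=15: 19+39=58 <62, l++
l=9 r=15: 21+39=60 <62, l++
l=10 r=15: 22+39=61 <62, l++
l=11 r=15: 24+39=63 >62, r--
l=11 r=14: 24+35=59 <62, l++
l=12 r=14: 33+35=68 >62, r--
l=12 r=13: 33+34=67 >62, r--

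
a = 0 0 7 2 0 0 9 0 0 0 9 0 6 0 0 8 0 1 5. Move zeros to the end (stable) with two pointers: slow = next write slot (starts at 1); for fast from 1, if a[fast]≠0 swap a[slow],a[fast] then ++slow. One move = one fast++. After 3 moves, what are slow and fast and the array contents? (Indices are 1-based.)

slow=1 fast=1: a[fast]=0, fast++
slow=1 fast=2: a[fast]=0, fast++
slow=1 fast=3: a[fast]=7≠0 swap→a[1]=7, slow++,fast++

slow=2, fast=4, a=[7, 0, 0, 2, 0, 0, 9, 0, 0, 0, 9, 0, 6, 0, 0, 8, 0, 1, 5]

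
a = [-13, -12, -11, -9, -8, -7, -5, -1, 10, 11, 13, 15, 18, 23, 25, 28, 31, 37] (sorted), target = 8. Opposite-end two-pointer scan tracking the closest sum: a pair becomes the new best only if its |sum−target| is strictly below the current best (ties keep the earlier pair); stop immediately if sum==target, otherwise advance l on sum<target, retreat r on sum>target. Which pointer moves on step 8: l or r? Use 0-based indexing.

[0,17] -13+37=24 d=16 * → r--
[0,16] -13+31=18 d=10 * → r--
[0,15] -13+28=15 d=7 * → r--
[0,14] -13+25=12 d=4 * → r--
[0,13] -13+23=10 d=2 * → r--
[0,12] -13+18=5 d=3 → l++
[1,12] -12+18=6 d=2 → l++
[2,12] -11+18=7 d=1 * → l++

l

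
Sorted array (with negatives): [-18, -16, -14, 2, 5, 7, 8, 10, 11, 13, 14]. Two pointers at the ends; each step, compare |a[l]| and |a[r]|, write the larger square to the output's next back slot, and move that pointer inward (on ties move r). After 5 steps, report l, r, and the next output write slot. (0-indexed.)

[0,10] |-18|>|14| out[10]=324 → l++
[1,10] |-16|>|14| out[9]=256 → l++
[2,10] |-14|<=|14| out[8]=196 → r--
[2,9] |-14|>|13| out[7]=196 → l++
[3,9] |2|<=|13| out[6]=169 → r--

l=3, r=8, next write slot=5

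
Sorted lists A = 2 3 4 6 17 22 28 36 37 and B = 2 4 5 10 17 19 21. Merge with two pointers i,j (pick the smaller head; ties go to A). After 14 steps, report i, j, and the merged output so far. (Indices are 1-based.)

i=1 j=1: A[i]=2<=B[j]=2 take 2, i++
i=2 j=1: A[i]=3>B[j]=2 take 2, j++
i=2 j=2: A[i]=3<=B[j]=4 take 3, i++
i=3 j=2: A[i]=4<=B[j]=4 take 4, i++
i=4 j=2: A[i]=6>B[j]=4 take 4, j++
i=4 j=3: A[i]=6>B[j]=5 take 5, j++
i=4 j=4: A[i]=6<=B[j]=10 take 6, i++
i=5 j=4: A[i]=17>B[j]=10 take 10, j++
i=5 j=5: A[i]=17<=B[j]=17 take 17, i++
i=6 j=5: A[i]=22>B[j]=17 take 17, j++
i=6 j=6: A[i]=22>B[j]=19 take 19, j++
i=6 j=7: A[i]=22>B[j]=21 take 21, j++
i=6 j=8: B done, take A[i]=22, i++
i=7 j=8: B done, take A[i]=28, i++

i=8, j=8, merged so far=[2, 2, 3, 4, 4, 5, 6, 10, 17, 17, 19, 21, 22, 28]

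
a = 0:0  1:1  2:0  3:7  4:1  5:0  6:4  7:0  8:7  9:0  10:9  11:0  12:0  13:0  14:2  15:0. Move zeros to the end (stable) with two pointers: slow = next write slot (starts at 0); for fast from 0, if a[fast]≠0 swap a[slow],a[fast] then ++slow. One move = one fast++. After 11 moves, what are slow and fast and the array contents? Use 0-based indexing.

(s=0,f=0) a[fast]=0 → fast++
(s=0,f=1) a[fast]=1≠0 swap→a[0]=1 → slow++,fast++
(s=1,f=2) a[fast]=0 → fast++
(s=1,f=3) a[fast]=7≠0 swap→a[1]=7 → slow++,fast++
(s=2,f=4) a[fast]=1≠0 swap→a[2]=1 → slow++,fast++
(s=3,f=5) a[fast]=0 → fast++
(s=3,f=6) a[fast]=4≠0 swap→a[3]=4 → slow++,fast++
(s=4,f=7) a[fast]=0 → fast++
(s=4,f=8) a[fast]=7≠0 swap→a[4]=7 → slow++,fast++
(s=5,f=9) a[fast]=0 → fast++
(s=5,f=10) a[fast]=9≠0 swap→a[5]=9 → slow++,fast++

slow=6, fast=11, a=[1, 7, 1, 4, 7, 9, 0, 0, 0, 0, 0, 0, 0, 0, 2, 0]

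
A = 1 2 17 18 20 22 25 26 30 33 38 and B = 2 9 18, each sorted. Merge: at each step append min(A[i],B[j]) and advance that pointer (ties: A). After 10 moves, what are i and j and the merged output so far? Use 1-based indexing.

[i=1,j=1] A[i]=1<=B[j]=2 take 1 → i++
[i=2,j=1] A[i]=2<=B[j]=2 take 2 → i++
[i=3,j=1] A[i]=17>B[j]=2 take 2 → j++
[i=3,j=2] A[i]=17>B[j]=9 take 9 → j++
[i=3,j=3] A[i]=17<=B[j]=18 take 17 → i++
[i=4,j=3] A[i]=18<=B[j]=18 take 18 → i++
[i=5,j=3] A[i]=20>B[j]=18 take 18 → j++
[i=5,j=4] B done, take A[i]=20 → i++
[i=6,j=4] B done, take A[i]=22 → i++
[i=7,j=4] B done, take A[i]=25 → i++

i=8, j=4, merged so far=[1, 2, 2, 9, 17, 18, 18, 20, 22, 25]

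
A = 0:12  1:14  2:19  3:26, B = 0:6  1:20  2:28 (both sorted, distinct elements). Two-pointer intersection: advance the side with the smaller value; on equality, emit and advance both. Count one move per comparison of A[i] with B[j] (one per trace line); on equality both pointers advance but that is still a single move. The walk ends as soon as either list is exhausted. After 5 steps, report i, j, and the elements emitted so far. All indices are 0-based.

[i=0,j=0] 12>6 → j++
[i=0,j=1] 12<20 → i++
[i=1,j=1] 14<20 → i++
[i=2,j=1] 19<20 → i++
[i=3,j=1] 26>20 → j++

i=3, j=2, emitted=[]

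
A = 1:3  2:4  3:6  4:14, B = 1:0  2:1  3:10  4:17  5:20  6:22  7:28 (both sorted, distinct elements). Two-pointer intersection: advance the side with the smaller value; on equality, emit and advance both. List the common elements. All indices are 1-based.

intersection = []

[i=1,j=1] 3>0 → j++
[i=1,j=2] 3>1 → j++
[i=1,j=3] 3<10 → i++
[i=2,j=3] 4<10 → i++
[i=3,j=3] 6<10 → i++
[i=4,j=3] 14>10 → j++
[i=4,j=4] 14<17 → i++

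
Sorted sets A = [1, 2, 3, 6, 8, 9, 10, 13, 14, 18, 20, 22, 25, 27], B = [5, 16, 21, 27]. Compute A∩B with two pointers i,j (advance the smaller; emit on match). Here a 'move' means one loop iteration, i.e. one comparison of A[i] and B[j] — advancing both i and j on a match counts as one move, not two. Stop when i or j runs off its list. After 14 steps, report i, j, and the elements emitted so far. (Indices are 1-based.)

i=12, j=4, emitted=[]

i=1 j=1: 1<5, i++
i=2 j=1: 2<5, i++
i=3 j=1: 3<5, i++
i=4 j=1: 6>5, j++
i=4 j=2: 6<16, i++
i=5 j=2: 8<16, i++
i=6 j=2: 9<16, i++
i=7 j=2: 10<16, i++
i=8 j=2: 13<16, i++
i=9 j=2: 14<16, i++
i=10 j=2: 18>16, j++
i=10 j=3: 18<21, i++
i=11 j=3: 20<21, i++
i=12 j=3: 22>21, j++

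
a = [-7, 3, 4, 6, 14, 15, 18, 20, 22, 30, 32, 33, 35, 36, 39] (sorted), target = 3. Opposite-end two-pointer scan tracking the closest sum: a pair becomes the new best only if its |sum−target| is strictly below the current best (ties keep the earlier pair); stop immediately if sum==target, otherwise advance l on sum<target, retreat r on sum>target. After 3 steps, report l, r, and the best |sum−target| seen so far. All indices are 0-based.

l=0 r=14: -7+39=32 d=29 *, r--
l=0 r=13: -7+36=29 d=26 *, r--
l=0 r=12: -7+35=28 d=25 *, r--

l=0, r=11, best |Δ|=25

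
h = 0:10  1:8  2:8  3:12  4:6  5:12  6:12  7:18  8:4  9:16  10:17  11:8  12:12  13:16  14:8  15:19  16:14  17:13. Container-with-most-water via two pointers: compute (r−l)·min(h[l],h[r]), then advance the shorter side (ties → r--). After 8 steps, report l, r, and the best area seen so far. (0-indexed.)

l=7, r=16, best area=170

[0,17] min(10,13)*17=170 best=170 * → l++
[1,17] min(8,13)*16=128 best=170 → l++
[2,17] min(8,13)*15=120 best=170 → l++
[3,17] min(12,13)*14=168 best=170 → l++
[4,17] min(6,13)*13=78 best=170 → l++
[5,17] min(12,13)*12=144 best=170 → l++
[6,17] min(12,13)*11=132 best=170 → l++
[7,17] min(18,13)*10=130 best=170 → r--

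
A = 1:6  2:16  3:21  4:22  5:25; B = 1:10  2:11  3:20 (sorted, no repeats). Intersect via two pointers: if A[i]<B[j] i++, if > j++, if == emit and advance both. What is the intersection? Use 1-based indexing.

[i=1,j=1] 6<10 → i++
[i=2,j=1] 16>10 → j++
[i=2,j=2] 16>11 → j++
[i=2,j=3] 16<20 → i++
[i=3,j=3] 21>20 → j++

intersection = []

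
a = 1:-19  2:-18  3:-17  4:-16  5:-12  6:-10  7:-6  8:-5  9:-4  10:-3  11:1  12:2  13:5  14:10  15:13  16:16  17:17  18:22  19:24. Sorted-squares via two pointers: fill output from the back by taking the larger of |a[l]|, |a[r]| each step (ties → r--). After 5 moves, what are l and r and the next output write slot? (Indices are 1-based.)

l=3, r=16, next write slot=14

[1,19] |-19|<=|24| out[19]=576 → r--
[1,18] |-19|<=|22| out[18]=484 → r--
[1,17] |-19|>|17| out[17]=361 → l++
[2,17] |-18|>|17| out[16]=324 → l++
[3,17] |-17|<=|17| out[15]=289 → r--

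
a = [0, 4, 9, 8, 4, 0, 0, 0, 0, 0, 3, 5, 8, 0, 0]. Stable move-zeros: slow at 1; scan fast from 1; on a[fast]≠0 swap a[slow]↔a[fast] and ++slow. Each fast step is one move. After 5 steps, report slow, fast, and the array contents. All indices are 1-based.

(s=1,f=1) a[fast]=0 → fast++
(s=1,f=2) a[fast]=4≠0 swap→a[1]=4 → slow++,fast++
(s=2,f=3) a[fast]=9≠0 swap→a[2]=9 → slow++,fast++
(s=3,f=4) a[fast]=8≠0 swap→a[3]=8 → slow++,fast++
(s=4,f=5) a[fast]=4≠0 swap→a[4]=4 → slow++,fast++

slow=5, fast=6, a=[4, 9, 8, 4, 0, 0, 0, 0, 0, 0, 3, 5, 8, 0, 0]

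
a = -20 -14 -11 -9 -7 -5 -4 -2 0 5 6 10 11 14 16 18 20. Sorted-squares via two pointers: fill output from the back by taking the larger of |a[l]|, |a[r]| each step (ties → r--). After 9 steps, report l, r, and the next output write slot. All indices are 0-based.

l=3, r=10, next write slot=7

l=0 r=16: |-20|<=|20| out[16]=400, r--
l=0 r=15: |-20|>|18| out[15]=400, l++
l=1 r=15: |-14|<=|18| out[14]=324, r--
l=1 r=14: |-14|<=|16| out[13]=256, r--
l=1 r=13: |-14|<=|14| out[12]=196, r--
l=1 r=12: |-14|>|11| out[11]=196, l++
l=2 r=12: |-11|<=|11| out[10]=121, r--
l=2 r=11: |-11|>|10| out[9]=121, l++
l=3 r=11: |-9|<=|10| out[8]=100, r--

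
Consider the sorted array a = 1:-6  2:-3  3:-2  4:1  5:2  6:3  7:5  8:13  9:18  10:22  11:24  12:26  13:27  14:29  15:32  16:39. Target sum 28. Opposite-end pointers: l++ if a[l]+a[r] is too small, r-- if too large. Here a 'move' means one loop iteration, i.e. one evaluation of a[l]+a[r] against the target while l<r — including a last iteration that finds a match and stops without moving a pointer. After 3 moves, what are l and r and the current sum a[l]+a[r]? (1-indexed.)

l=2, r=14, sum=26

l=1 r=16: -6+39=33 >28, r--
l=1 r=15: -6+32=26 <28, l++
l=2 r=15: -3+32=29 >28, r--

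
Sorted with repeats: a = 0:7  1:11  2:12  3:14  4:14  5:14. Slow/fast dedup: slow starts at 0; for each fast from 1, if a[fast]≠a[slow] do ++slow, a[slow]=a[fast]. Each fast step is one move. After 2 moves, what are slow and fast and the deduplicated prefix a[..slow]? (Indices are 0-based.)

slow=2, fast=3, prefix=[7, 11, 12]

slow=0 fast=1: a[fast]=11≠a[slow]=7 write a[1]=11, slow++,fast++
slow=1 fast=2: a[fast]=12≠a[slow]=11 write a[2]=12, slow++,fast++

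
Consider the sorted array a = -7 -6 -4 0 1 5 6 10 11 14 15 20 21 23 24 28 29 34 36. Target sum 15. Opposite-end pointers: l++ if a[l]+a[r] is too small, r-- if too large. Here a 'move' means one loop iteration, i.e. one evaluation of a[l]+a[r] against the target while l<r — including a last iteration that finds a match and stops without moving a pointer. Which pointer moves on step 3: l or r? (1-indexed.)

l=1 r=19: -7+36=29 >15, r--
l=1 r=18: -7+34=27 >15, r--
l=1 r=17: -7+29=22 >15, r--

r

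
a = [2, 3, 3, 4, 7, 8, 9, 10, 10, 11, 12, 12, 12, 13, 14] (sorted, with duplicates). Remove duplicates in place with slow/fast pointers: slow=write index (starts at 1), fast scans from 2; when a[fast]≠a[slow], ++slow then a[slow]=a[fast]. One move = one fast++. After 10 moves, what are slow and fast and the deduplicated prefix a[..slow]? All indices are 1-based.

(s=1,f=2) a[fast]=3≠a[slow]=2 write a[2]=3 → slow++,fast++
(s=2,f=3) a[fast]=3=a[slow] dup → fast++
(s=2,f=4) a[fast]=4≠a[slow]=3 write a[3]=4 → slow++,fast++
(s=3,f=5) a[fast]=7≠a[slow]=4 write a[4]=7 → slow++,fast++
(s=4,f=6) a[fast]=8≠a[slow]=7 write a[5]=8 → slow++,fast++
(s=5,f=7) a[fast]=9≠a[slow]=8 write a[6]=9 → slow++,fast++
(s=6,f=8) a[fast]=10≠a[slow]=9 write a[7]=10 → slow++,fast++
(s=7,f=9) a[fast]=10=a[slow] dup → fast++
(s=7,f=10) a[fast]=11≠a[slow]=10 write a[8]=11 → slow++,fast++
(s=8,f=11) a[fast]=12≠a[slow]=11 write a[9]=12 → slow++,fast++

slow=9, fast=12, prefix=[2, 3, 4, 7, 8, 9, 10, 11, 12]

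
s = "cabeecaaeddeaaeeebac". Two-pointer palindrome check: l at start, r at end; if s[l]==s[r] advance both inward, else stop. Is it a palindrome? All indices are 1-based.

l=1 r=20: 'c'=='c', l++,r--
l=2 r=19: 'a'=='a', l++,r--
l=3 r=18: 'b'=='b', l++,r--
l=4 r=17: 'e'=='e', l++,r--
l=5 r=16: 'e'=='e', l++,r--
l=6 r=15: 'c'!='e', stop

not a palindrome (mismatch at 6,15)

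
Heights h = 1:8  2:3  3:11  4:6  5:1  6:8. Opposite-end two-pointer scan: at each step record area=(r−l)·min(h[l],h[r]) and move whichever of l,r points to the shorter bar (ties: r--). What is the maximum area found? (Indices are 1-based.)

l=1 r=6: min(8,8)*5=40 best=40 *, r--
l=1 r=5: min(8,1)*4=4 best=40, r--
l=1 r=4: min(8,6)*3=18 best=40, r--
l=1 r=3: min(8,11)*2=16 best=40, l++
l=2 r=3: min(3,11)*1=3 best=40, l++

max area = 40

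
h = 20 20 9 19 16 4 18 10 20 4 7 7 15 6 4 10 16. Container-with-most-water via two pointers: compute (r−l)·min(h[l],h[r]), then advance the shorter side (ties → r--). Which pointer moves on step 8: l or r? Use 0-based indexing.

[0,16] min(20,16)*16=256 best=256 * → r--
[0,15] min(20,10)*15=150 best=256 → r--
[0,14] min(20,4)*14=56 best=256 → r--
[0,13] min(20,6)*13=78 best=256 → r--
[0,12] min(20,15)*12=180 best=256 → r--
[0,11] min(20,7)*11=77 best=256 → r--
[0,10] min(20,7)*10=70 best=256 → r--
[0,9] min(20,4)*9=36 best=256 → r--

r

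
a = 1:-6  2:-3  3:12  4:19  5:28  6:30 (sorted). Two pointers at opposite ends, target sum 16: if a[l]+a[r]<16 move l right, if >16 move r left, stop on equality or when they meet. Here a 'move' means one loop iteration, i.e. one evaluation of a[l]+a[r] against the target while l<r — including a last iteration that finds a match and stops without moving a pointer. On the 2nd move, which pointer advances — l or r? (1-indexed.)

r

l=1 r=6: -6+30=24 >16, r--
l=1 r=5: -6+28=22 >16, r--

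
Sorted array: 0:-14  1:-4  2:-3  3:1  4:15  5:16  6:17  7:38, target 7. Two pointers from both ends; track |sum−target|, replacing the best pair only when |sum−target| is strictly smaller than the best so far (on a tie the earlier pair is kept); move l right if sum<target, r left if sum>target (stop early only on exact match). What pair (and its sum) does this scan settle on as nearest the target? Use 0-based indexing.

l=0 r=7: -14+38=24 d=17 *, r--
l=0 r=6: -14+17=3 d=4 *, l++
l=1 r=6: -4+17=13 d=6, r--
l=1 r=5: -4+16=12 d=5, r--
l=1 r=4: -4+15=11 d=4, r--
l=1 r=3: -4+1=-3 d=10, l++
l=2 r=3: -3+1=-2 d=9, l++

pair (-14, 17) with sum 3 (|Δ|=4)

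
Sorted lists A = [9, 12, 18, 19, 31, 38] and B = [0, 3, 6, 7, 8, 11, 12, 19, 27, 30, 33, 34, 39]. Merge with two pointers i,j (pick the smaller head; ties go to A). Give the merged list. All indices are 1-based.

[0, 3, 6, 7, 8, 9, 11, 12, 12, 18, 19, 19, 27, 30, 31, 33, 34, 38, 39]

[i=1,j=1] A[i]=9>B[j]=0 take 0 → j++
[i=1,j=2] A[i]=9>B[j]=3 take 3 → j++
[i=1,j=3] A[i]=9>B[j]=6 take 6 → j++
[i=1,j=4] A[i]=9>B[j]=7 take 7 → j++
[i=1,j=5] A[i]=9>B[j]=8 take 8 → j++
[i=1,j=6] A[i]=9<=B[j]=11 take 9 → i++
[i=2,j=6] A[i]=12>B[j]=11 take 11 → j++
[i=2,j=7] A[i]=12<=B[j]=12 take 12 → i++
[i=3,j=7] A[i]=18>B[j]=12 take 12 → j++
[i=3,j=8] A[i]=18<=B[j]=19 take 18 → i++
[i=4,j=8] A[i]=19<=B[j]=19 take 19 → i++
[i=5,j=8] A[i]=31>B[j]=19 take 19 → j++
[i=5,j=9] A[i]=31>B[j]=27 take 27 → j++
[i=5,j=10] A[i]=31>B[j]=30 take 30 → j++
[i=5,j=11] A[i]=31<=B[j]=33 take 31 → i++
[i=6,j=11] A[i]=38>B[j]=33 take 33 → j++
[i=6,j=12] A[i]=38>B[j]=34 take 34 → j++
[i=6,j=13] A[i]=38<=B[j]=39 take 38 → i++
[i=7,j=13] A done, take B[j]=39 → j++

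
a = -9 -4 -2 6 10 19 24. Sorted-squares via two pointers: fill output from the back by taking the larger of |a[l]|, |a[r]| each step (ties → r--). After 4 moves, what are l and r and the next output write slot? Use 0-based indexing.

l=1, r=3, next write slot=2

[0,6] |-9|<=|24| out[6]=576 → r--
[0,5] |-9|<=|19| out[5]=361 → r--
[0,4] |-9|<=|10| out[4]=100 → r--
[0,3] |-9|>|6| out[3]=81 → l++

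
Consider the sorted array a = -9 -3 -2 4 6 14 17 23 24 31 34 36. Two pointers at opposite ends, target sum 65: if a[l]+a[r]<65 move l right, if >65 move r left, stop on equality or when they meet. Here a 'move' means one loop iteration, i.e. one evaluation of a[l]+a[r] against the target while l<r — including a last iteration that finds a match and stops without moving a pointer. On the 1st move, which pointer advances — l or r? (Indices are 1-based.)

[1,12] -9+36=27 <65 → l++

l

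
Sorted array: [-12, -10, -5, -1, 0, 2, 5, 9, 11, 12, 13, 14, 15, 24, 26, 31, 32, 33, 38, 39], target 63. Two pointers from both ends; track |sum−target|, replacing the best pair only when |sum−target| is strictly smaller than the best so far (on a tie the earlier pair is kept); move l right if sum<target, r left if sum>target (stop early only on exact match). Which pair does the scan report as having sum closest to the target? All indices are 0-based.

pair (24, 39) with sum 63 (|Δ|=0)

l=0 r=19: -12+39=27 d=36 *, l++
l=1 r=19: -10+39=29 d=34 *, l++
l=2 r=19: -5+39=34 d=29 *, l++
l=3 r=19: -1+39=38 d=25 *, l++
l=4 r=19: 0+39=39 d=24 *, l++
l=5 r=19: 2+39=41 d=22 *, l++
l=6 r=19: 5+39=44 d=19 *, l++
l=7 r=19: 9+39=48 d=15 *, l++
l=8 r=19: 11+39=50 d=13 *, l++
l=9 r=19: 12+39=51 d=12 *, l++
l=10 r=19: 13+39=52 d=11 *, l++
l=11 r=19: 14+39=53 d=10 *, l++
l=12 r=19: 15+39=54 d=9 *, l++
l=13 r=19: 24+39=63 d=0 *, stop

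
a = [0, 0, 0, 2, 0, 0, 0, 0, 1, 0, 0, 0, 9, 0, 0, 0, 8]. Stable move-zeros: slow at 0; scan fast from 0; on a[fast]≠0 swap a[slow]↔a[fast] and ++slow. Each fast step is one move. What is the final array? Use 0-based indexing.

[2, 1, 9, 8, 0, 0, 0, 0, 0, 0, 0, 0, 0, 0, 0, 0, 0]

slow=0 fast=0: a[fast]=0, fast++
slow=0 fast=1: a[fast]=0, fast++
slow=0 fast=2: a[fast]=0, fast++
slow=0 fast=3: a[fast]=2≠0 swap→a[0]=2, slow++,fast++
slow=1 fast=4: a[fast]=0, fast++
slow=1 fast=5: a[fast]=0, fast++
slow=1 fast=6: a[fast]=0, fast++
slow=1 fast=7: a[fast]=0, fast++
slow=1 fast=8: a[fast]=1≠0 swap→a[1]=1, slow++,fast++
slow=2 fast=9: a[fast]=0, fast++
slow=2 fast=10: a[fast]=0, fast++
slow=2 fast=11: a[fast]=0, fast++
slow=2 fast=12: a[fast]=9≠0 swap→a[2]=9, slow++,fast++
slow=3 fast=13: a[fast]=0, fast++
slow=3 fast=14: a[fast]=0, fast++
slow=3 fast=15: a[fast]=0, fast++
slow=3 fast=16: a[fast]=8≠0 swap→a[3]=8, slow++,fast++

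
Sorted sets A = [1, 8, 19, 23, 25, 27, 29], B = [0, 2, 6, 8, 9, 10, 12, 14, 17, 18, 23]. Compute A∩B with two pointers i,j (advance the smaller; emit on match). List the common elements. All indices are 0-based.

intersection = [8, 23]

[i=0,j=0] 1>0 → j++
[i=0,j=1] 1<2 → i++
[i=1,j=1] 8>2 → j++
[i=1,j=2] 8>6 → j++
[i=1,j=3] 8==8 emit → i++,j++
[i=2,j=4] 19>9 → j++
[i=2,j=5] 19>10 → j++
[i=2,j=6] 19>12 → j++
[i=2,j=7] 19>14 → j++
[i=2,j=8] 19>17 → j++
[i=2,j=9] 19>18 → j++
[i=2,j=10] 19<23 → i++
[i=3,j=10] 23==23 emit → i++,j++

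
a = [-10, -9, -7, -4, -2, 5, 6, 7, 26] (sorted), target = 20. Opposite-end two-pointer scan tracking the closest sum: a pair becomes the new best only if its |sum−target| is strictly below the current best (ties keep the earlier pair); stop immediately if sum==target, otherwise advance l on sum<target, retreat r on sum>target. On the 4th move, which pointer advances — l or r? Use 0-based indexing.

r

l=0 r=8: -10+26=16 d=4 *, l++
l=1 r=8: -9+26=17 d=3 *, l++
l=2 r=8: -7+26=19 d=1 *, l++
l=3 r=8: -4+26=22 d=2, r--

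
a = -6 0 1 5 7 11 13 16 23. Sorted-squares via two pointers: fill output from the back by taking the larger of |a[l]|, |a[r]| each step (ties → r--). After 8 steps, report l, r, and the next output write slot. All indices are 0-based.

l=1, r=1, next write slot=0

l=0 r=8: |-6|<=|23| out[8]=529, r--
l=0 r=7: |-6|<=|16| out[7]=256, r--
l=0 r=6: |-6|<=|13| out[6]=169, r--
l=0 r=5: |-6|<=|11| out[5]=121, r--
l=0 r=4: |-6|<=|7| out[4]=49, r--
l=0 r=3: |-6|>|5| out[3]=36, l++
l=1 r=3: |0|<=|5| out[2]=25, r--
l=1 r=2: |0|<=|1| out[1]=1, r--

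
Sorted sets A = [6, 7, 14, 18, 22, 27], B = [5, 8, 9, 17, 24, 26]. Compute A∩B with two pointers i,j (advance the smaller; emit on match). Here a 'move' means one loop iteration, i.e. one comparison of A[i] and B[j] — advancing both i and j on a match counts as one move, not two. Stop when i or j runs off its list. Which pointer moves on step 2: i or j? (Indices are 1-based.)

i

i=1 j=1: 6>5, j++
i=1 j=2: 6<8, i++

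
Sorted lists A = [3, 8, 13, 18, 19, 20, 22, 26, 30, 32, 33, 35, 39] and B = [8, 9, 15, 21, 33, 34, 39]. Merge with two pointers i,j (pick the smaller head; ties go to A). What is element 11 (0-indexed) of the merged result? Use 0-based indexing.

merged[11] = 26

[i=0,j=0] A[i]=3<=B[j]=8 take 3 → i++
[i=1,j=0] A[i]=8<=B[j]=8 take 8 → i++
[i=2,j=0] A[i]=13>B[j]=8 take 8 → j++
[i=2,j=1] A[i]=13>B[j]=9 take 9 → j++
[i=2,j=2] A[i]=13<=B[j]=15 take 13 → i++
[i=3,j=2] A[i]=18>B[j]=15 take 15 → j++
[i=3,j=3] A[i]=18<=B[j]=21 take 18 → i++
[i=4,j=3] A[i]=19<=B[j]=21 take 19 → i++
[i=5,j=3] A[i]=20<=B[j]=21 take 20 → i++
[i=6,j=3] A[i]=22>B[j]=21 take 21 → j++
[i=6,j=4] A[i]=22<=B[j]=33 take 22 → i++
[i=7,j=4] A[i]=26<=B[j]=33 take 26 → i++
[i=8,j=4] A[i]=30<=B[j]=33 take 30 → i++
[i=9,j=4] A[i]=32<=B[j]=33 take 32 → i++
[i=10,j=4] A[i]=33<=B[j]=33 take 33 → i++
[i=11,j=4] A[i]=35>B[j]=33 take 33 → j++
[i=11,j=5] A[i]=35>B[j]=34 take 34 → j++
[i=11,j=6] A[i]=35<=B[j]=39 take 35 → i++
[i=12,j=6] A[i]=39<=B[j]=39 take 39 → i++
[i=13,j=6] A done, take B[j]=39 → j++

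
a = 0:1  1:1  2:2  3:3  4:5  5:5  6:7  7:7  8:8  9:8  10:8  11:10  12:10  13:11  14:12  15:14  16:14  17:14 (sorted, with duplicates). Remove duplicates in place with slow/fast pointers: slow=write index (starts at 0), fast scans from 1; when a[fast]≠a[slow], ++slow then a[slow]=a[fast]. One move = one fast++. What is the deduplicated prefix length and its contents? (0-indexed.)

length 10; prefix = [1, 2, 3, 5, 7, 8, 10, 11, 12, 14]

slow=0 fast=1: a[fast]=1=a[slow] dup, fast++
slow=0 fast=2: a[fast]=2≠a[slow]=1 write a[1]=2, slow++,fast++
slow=1 fast=3: a[fast]=3≠a[slow]=2 write a[2]=3, slow++,fast++
slow=2 fast=4: a[fast]=5≠a[slow]=3 write a[3]=5, slow++,fast++
slow=3 fast=5: a[fast]=5=a[slow] dup, fast++
slow=3 fast=6: a[fast]=7≠a[slow]=5 write a[4]=7, slow++,fast++
slow=4 fast=7: a[fast]=7=a[slow] dup, fast++
slow=4 fast=8: a[fast]=8≠a[slow]=7 write a[5]=8, slow++,fast++
slow=5 fast=9: a[fast]=8=a[slow] dup, fast++
slow=5 fast=10: a[fast]=8=a[slow] dup, fast++
slow=5 fast=11: a[fast]=10≠a[slow]=8 write a[6]=10, slow++,fast++
slow=6 fast=12: a[fast]=10=a[slow] dup, fast++
slow=6 fast=13: a[fast]=11≠a[slow]=10 write a[7]=11, slow++,fast++
slow=7 fast=14: a[fast]=12≠a[slow]=11 write a[8]=12, slow++,fast++
slow=8 fast=15: a[fast]=14≠a[slow]=12 write a[9]=14, slow++,fast++
slow=9 fast=16: a[fast]=14=a[slow] dup, fast++
slow=9 fast=17: a[fast]=14=a[slow] dup, fast++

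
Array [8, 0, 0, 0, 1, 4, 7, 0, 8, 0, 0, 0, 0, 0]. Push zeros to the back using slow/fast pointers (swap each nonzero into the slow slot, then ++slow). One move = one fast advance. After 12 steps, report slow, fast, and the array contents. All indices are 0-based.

(s=0,f=0) a[fast]=8≠0 swap→a[0]=8 → slow++,fast++
(s=1,f=1) a[fast]=0 → fast++
(s=1,f=2) a[fast]=0 → fast++
(s=1,f=3) a[fast]=0 → fast++
(s=1,f=4) a[fast]=1≠0 swap→a[1]=1 → slow++,fast++
(s=2,f=5) a[fast]=4≠0 swap→a[2]=4 → slow++,fast++
(s=3,f=6) a[fast]=7≠0 swap→a[3]=7 → slow++,fast++
(s=4,f=7) a[fast]=0 → fast++
(s=4,f=8) a[fast]=8≠0 swap→a[4]=8 → slow++,fast++
(s=5,f=9) a[fast]=0 → fast++
(s=5,f=10) a[fast]=0 → fast++
(s=5,f=11) a[fast]=0 → fast++

slow=5, fast=12, a=[8, 1, 4, 7, 8, 0, 0, 0, 0, 0, 0, 0, 0, 0]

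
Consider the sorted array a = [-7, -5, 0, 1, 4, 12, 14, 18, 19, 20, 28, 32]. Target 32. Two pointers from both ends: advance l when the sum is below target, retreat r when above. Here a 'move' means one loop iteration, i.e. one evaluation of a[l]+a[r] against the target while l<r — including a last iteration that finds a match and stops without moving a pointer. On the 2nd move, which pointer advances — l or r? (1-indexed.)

l

[1,12] -7+32=25 <32 → l++
[2,12] -5+32=27 <32 → l++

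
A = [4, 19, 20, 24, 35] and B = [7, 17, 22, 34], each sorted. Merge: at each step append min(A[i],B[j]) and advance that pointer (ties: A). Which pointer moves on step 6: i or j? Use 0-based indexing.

[i=0,j=0] A[i]=4<=B[j]=7 take 4 → i++
[i=1,j=0] A[i]=19>B[j]=7 take 7 → j++
[i=1,j=1] A[i]=19>B[j]=17 take 17 → j++
[i=1,j=2] A[i]=19<=B[j]=22 take 19 → i++
[i=2,j=2] A[i]=20<=B[j]=22 take 20 → i++
[i=3,j=2] A[i]=24>B[j]=22 take 22 → j++

j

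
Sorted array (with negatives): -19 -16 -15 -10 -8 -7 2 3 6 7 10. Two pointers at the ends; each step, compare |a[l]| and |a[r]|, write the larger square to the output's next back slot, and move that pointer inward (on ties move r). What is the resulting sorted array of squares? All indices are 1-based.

[4, 9, 36, 49, 49, 64, 100, 100, 225, 256, 361]

l=1 r=11: |-19|>|10| out[11]=361, l++
l=2 r=11: |-16|>|10| out[10]=256, l++
l=3 r=11: |-15|>|10| out[9]=225, l++
l=4 r=11: |-10|<=|10| out[8]=100, r--
l=4 r=10: |-10|>|7| out[7]=100, l++
l=5 r=10: |-8|>|7| out[6]=64, l++
l=6 r=10: |-7|<=|7| out[5]=49, r--
l=6 r=9: |-7|>|6| out[4]=49, l++
l=7 r=9: |2|<=|6| out[3]=36, r--
l=7 r=8: |2|<=|3| out[2]=9, r--
l=7 r=7: |2|<=|2| out[1]=4, r--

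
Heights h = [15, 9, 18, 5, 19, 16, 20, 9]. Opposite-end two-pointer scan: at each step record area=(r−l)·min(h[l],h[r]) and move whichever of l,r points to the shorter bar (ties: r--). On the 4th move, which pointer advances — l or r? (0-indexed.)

l

l=0 r=7: min(15,9)*7=63 best=63 *, r--
l=0 r=6: min(15,20)*6=90 best=90 *, l++
l=1 r=6: min(9,20)*5=45 best=90, l++
l=2 r=6: min(18,20)*4=72 best=90, l++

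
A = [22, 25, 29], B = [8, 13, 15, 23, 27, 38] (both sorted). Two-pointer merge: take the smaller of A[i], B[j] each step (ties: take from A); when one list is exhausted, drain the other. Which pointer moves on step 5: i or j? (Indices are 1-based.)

[i=1,j=1] A[i]=22>B[j]=8 take 8 → j++
[i=1,j=2] A[i]=22>B[j]=13 take 13 → j++
[i=1,j=3] A[i]=22>B[j]=15 take 15 → j++
[i=1,j=4] A[i]=22<=B[j]=23 take 22 → i++
[i=2,j=4] A[i]=25>B[j]=23 take 23 → j++

j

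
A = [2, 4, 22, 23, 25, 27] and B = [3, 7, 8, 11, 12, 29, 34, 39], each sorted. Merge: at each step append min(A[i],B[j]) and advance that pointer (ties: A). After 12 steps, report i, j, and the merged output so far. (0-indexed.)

i=6, j=6, merged so far=[2, 3, 4, 7, 8, 11, 12, 22, 23, 25, 27, 29]

[i=0,j=0] A[i]=2<=B[j]=3 take 2 → i++
[i=1,j=0] A[i]=4>B[j]=3 take 3 → j++
[i=1,j=1] A[i]=4<=B[j]=7 take 4 → i++
[i=2,j=1] A[i]=22>B[j]=7 take 7 → j++
[i=2,j=2] A[i]=22>B[j]=8 take 8 → j++
[i=2,j=3] A[i]=22>B[j]=11 take 11 → j++
[i=2,j=4] A[i]=22>B[j]=12 take 12 → j++
[i=2,j=5] A[i]=22<=B[j]=29 take 22 → i++
[i=3,j=5] A[i]=23<=B[j]=29 take 23 → i++
[i=4,j=5] A[i]=25<=B[j]=29 take 25 → i++
[i=5,j=5] A[i]=27<=B[j]=29 take 27 → i++
[i=6,j=5] A done, take B[j]=29 → j++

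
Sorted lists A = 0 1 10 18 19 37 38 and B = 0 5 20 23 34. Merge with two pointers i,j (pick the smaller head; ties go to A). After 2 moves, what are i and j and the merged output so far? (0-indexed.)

i=1, j=1, merged so far=[0, 0]

[i=0,j=0] A[i]=0<=B[j]=0 take 0 → i++
[i=1,j=0] A[i]=1>B[j]=0 take 0 → j++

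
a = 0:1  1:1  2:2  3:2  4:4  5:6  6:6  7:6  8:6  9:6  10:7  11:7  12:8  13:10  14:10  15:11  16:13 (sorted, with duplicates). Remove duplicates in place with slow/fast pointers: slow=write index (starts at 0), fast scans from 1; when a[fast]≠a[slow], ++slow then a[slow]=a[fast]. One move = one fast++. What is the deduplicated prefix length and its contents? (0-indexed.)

(s=0,f=1) a[fast]=1=a[slow] dup → fast++
(s=0,f=2) a[fast]=2≠a[slow]=1 write a[1]=2 → slow++,fast++
(s=1,f=3) a[fast]=2=a[slow] dup → fast++
(s=1,f=4) a[fast]=4≠a[slow]=2 write a[2]=4 → slow++,fast++
(s=2,f=5) a[fast]=6≠a[slow]=4 write a[3]=6 → slow++,fast++
(s=3,f=6) a[fast]=6=a[slow] dup → fast++
(s=3,f=7) a[fast]=6=a[slow] dup → fast++
(s=3,f=8) a[fast]=6=a[slow] dup → fast++
(s=3,f=9) a[fast]=6=a[slow] dup → fast++
(s=3,f=10) a[fast]=7≠a[slow]=6 write a[4]=7 → slow++,fast++
(s=4,f=11) a[fast]=7=a[slow] dup → fast++
(s=4,f=12) a[fast]=8≠a[slow]=7 write a[5]=8 → slow++,fast++
(s=5,f=13) a[fast]=10≠a[slow]=8 write a[6]=10 → slow++,fast++
(s=6,f=14) a[fast]=10=a[slow] dup → fast++
(s=6,f=15) a[fast]=11≠a[slow]=10 write a[7]=11 → slow++,fast++
(s=7,f=16) a[fast]=13≠a[slow]=11 write a[8]=13 → slow++,fast++

length 9; prefix = [1, 2, 4, 6, 7, 8, 10, 11, 13]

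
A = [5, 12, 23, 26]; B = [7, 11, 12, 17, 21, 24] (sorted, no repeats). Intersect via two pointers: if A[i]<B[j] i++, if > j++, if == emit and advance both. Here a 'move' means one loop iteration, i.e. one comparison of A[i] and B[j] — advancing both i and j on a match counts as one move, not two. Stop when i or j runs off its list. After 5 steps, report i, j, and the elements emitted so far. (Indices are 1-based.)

i=1 j=1: 5<7, i++
i=2 j=1: 12>7, j++
i=2 j=2: 12>11, j++
i=2 j=3: 12==12 emit, i++,j++
i=3 j=4: 23>17, j++

i=3, j=5, emitted=[12]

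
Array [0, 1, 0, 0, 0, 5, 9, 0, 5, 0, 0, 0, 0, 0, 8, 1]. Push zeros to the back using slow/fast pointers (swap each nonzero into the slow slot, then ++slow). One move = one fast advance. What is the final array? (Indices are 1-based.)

(s=1,f=1) a[fast]=0 → fast++
(s=1,f=2) a[fast]=1≠0 swap→a[1]=1 → slow++,fast++
(s=2,f=3) a[fast]=0 → fast++
(s=2,f=4) a[fast]=0 → fast++
(s=2,f=5) a[fast]=0 → fast++
(s=2,f=6) a[fast]=5≠0 swap→a[2]=5 → slow++,fast++
(s=3,f=7) a[fast]=9≠0 swap→a[3]=9 → slow++,fast++
(s=4,f=8) a[fast]=0 → fast++
(s=4,f=9) a[fast]=5≠0 swap→a[4]=5 → slow++,fast++
(s=5,f=10) a[fast]=0 → fast++
(s=5,f=11) a[fast]=0 → fast++
(s=5,f=12) a[fast]=0 → fast++
(s=5,f=13) a[fast]=0 → fast++
(s=5,f=14) a[fast]=0 → fast++
(s=5,f=15) a[fast]=8≠0 swap→a[5]=8 → slow++,fast++
(s=6,f=16) a[fast]=1≠0 swap→a[6]=1 → slow++,fast++

[1, 5, 9, 5, 8, 1, 0, 0, 0, 0, 0, 0, 0, 0, 0, 0]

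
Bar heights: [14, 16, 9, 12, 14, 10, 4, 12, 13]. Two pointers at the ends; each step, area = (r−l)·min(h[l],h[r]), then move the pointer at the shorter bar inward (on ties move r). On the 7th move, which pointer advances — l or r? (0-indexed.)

[0,8] min(14,13)*8=104 best=104 * → r--
[0,7] min(14,12)*7=84 best=104 → r--
[0,6] min(14,4)*6=24 best=104 → r--
[0,5] min(14,10)*5=50 best=104 → r--
[0,4] min(14,14)*4=56 best=104 → r--
[0,3] min(14,12)*3=36 best=104 → r--
[0,2] min(14,9)*2=18 best=104 → r--

r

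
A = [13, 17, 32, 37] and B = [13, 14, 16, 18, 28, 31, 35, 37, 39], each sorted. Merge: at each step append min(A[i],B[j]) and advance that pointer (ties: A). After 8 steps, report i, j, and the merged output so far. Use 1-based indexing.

i=3, j=7, merged so far=[13, 13, 14, 16, 17, 18, 28, 31]

i=1 j=1: A[i]=13<=B[j]=13 take 13, i++
i=2 j=1: A[i]=17>B[j]=13 take 13, j++
i=2 j=2: A[i]=17>B[j]=14 take 14, j++
i=2 j=3: A[i]=17>B[j]=16 take 16, j++
i=2 j=4: A[i]=17<=B[j]=18 take 17, i++
i=3 j=4: A[i]=32>B[j]=18 take 18, j++
i=3 j=5: A[i]=32>B[j]=28 take 28, j++
i=3 j=6: A[i]=32>B[j]=31 take 31, j++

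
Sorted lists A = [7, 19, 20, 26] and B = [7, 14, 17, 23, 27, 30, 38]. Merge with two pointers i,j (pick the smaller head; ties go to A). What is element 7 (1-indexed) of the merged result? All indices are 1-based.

merged[7] = 23

[i=1,j=1] A[i]=7<=B[j]=7 take 7 → i++
[i=2,j=1] A[i]=19>B[j]=7 take 7 → j++
[i=2,j=2] A[i]=19>B[j]=14 take 14 → j++
[i=2,j=3] A[i]=19>B[j]=17 take 17 → j++
[i=2,j=4] A[i]=19<=B[j]=23 take 19 → i++
[i=3,j=4] A[i]=20<=B[j]=23 take 20 → i++
[i=4,j=4] A[i]=26>B[j]=23 take 23 → j++
[i=4,j=5] A[i]=26<=B[j]=27 take 26 → i++
[i=5,j=5] A done, take B[j]=27 → j++
[i=5,j=6] A done, take B[j]=30 → j++
[i=5,j=7] A done, take B[j]=38 → j++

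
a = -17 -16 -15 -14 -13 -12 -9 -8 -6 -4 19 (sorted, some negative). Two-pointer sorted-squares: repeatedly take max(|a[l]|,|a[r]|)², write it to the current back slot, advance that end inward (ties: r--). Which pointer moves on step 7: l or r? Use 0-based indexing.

[0,10] |-17|<=|19| out[10]=361 → r--
[0,9] |-17|>|-4| out[9]=289 → l++
[1,9] |-16|>|-4| out[8]=256 → l++
[2,9] |-15|>|-4| out[7]=225 → l++
[3,9] |-14|>|-4| out[6]=196 → l++
[4,9] |-13|>|-4| out[5]=169 → l++
[5,9] |-12|>|-4| out[4]=144 → l++

l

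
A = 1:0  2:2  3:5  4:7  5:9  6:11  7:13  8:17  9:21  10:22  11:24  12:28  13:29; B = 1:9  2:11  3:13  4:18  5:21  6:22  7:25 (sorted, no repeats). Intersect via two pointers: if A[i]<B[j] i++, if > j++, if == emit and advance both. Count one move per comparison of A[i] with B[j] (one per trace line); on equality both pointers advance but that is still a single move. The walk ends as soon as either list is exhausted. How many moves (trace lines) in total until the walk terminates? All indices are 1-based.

13 moves

[i=1,j=1] 0<9 → i++
[i=2,j=1] 2<9 → i++
[i=3,j=1] 5<9 → i++
[i=4,j=1] 7<9 → i++
[i=5,j=1] 9==9 emit → i++,j++
[i=6,j=2] 11==11 emit → i++,j++
[i=7,j=3] 13==13 emit → i++,j++
[i=8,j=4] 17<18 → i++
[i=9,j=4] 21>18 → j++
[i=9,j=5] 21==21 emit → i++,j++
[i=10,j=6] 22==22 emit → i++,j++
[i=11,j=7] 24<25 → i++
[i=12,j=7] 28>25 → j++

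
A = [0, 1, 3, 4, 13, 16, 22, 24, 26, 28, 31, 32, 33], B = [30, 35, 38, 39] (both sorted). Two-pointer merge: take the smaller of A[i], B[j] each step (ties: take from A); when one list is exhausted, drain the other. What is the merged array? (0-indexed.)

i=0 j=0: A[i]=0<=B[j]=30 take 0, i++
i=1 j=0: A[i]=1<=B[j]=30 take 1, i++
i=2 j=0: A[i]=3<=B[j]=30 take 3, i++
i=3 j=0: A[i]=4<=B[j]=30 take 4, i++
i=4 j=0: A[i]=13<=B[j]=30 take 13, i++
i=5 j=0: A[i]=16<=B[j]=30 take 16, i++
i=6 j=0: A[i]=22<=B[j]=30 take 22, i++
i=7 j=0: A[i]=24<=B[j]=30 take 24, i++
i=8 j=0: A[i]=26<=B[j]=30 take 26, i++
i=9 j=0: A[i]=28<=B[j]=30 take 28, i++
i=10 j=0: A[i]=31>B[j]=30 take 30, j++
i=10 j=1: A[i]=31<=B[j]=35 take 31, i++
i=11 j=1: A[i]=32<=B[j]=35 take 32, i++
i=12 j=1: A[i]=33<=B[j]=35 take 33, i++
i=13 j=1: A done, take B[j]=35, j++
i=13 j=2: A done, take B[j]=38, j++
i=13 j=3: A done, take B[j]=39, j++

[0, 1, 3, 4, 13, 16, 22, 24, 26, 28, 30, 31, 32, 33, 35, 38, 39]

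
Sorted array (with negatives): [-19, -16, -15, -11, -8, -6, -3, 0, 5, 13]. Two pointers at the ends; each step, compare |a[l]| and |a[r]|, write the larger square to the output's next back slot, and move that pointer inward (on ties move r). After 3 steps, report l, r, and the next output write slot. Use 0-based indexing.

l=0 r=9: |-19|>|13| out[9]=361, l++
l=1 r=9: |-16|>|13| out[8]=256, l++
l=2 r=9: |-15|>|13| out[7]=225, l++

l=3, r=9, next write slot=6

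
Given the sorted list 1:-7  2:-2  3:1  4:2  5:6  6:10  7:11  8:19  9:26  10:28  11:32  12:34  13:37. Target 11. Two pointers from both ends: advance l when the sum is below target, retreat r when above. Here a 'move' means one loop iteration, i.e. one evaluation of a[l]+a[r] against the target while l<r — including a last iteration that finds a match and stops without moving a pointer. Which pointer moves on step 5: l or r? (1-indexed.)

r

l=1 r=13: -7+37=30 >11, r--
l=1 r=12: -7+34=27 >11, r--
l=1 r=11: -7+32=25 >11, r--
l=1 r=10: -7+28=21 >11, r--
l=1 r=9: -7+26=19 >11, r--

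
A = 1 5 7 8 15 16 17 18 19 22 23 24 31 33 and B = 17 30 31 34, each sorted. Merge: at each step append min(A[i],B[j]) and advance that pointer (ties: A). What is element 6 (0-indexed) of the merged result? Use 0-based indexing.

i=0 j=0: A[i]=1<=B[j]=17 take 1, i++
i=1 j=0: A[i]=5<=B[j]=17 take 5, i++
i=2 j=0: A[i]=7<=B[j]=17 take 7, i++
i=3 j=0: A[i]=8<=B[j]=17 take 8, i++
i=4 j=0: A[i]=15<=B[j]=17 take 15, i++
i=5 j=0: A[i]=16<=B[j]=17 take 16, i++
i=6 j=0: A[i]=17<=B[j]=17 take 17, i++
i=7 j=0: A[i]=18>B[j]=17 take 17, j++
i=7 j=1: A[i]=18<=B[j]=30 take 18, i++
i=8 j=1: A[i]=19<=B[j]=30 take 19, i++
i=9 j=1: A[i]=22<=B[j]=30 take 22, i++
i=10 j=1: A[i]=23<=B[j]=30 take 23, i++
i=11 j=1: A[i]=24<=B[j]=30 take 24, i++
i=12 j=1: A[i]=31>B[j]=30 take 30, j++
i=12 j=2: A[i]=31<=B[j]=31 take 31, i++
i=13 j=2: A[i]=33>B[j]=31 take 31, j++
i=13 j=3: A[i]=33<=B[j]=34 take 33, i++
i=14 j=3: A done, take B[j]=34, j++

merged[6] = 17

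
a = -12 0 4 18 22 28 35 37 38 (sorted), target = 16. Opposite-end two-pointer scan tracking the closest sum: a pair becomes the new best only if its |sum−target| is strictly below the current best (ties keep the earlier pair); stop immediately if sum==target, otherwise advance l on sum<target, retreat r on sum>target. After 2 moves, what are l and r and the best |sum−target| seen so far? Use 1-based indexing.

l=1, r=7, best |Δ|=9

[1,9] -12+38=26 d=10 * → r--
[1,8] -12+37=25 d=9 * → r--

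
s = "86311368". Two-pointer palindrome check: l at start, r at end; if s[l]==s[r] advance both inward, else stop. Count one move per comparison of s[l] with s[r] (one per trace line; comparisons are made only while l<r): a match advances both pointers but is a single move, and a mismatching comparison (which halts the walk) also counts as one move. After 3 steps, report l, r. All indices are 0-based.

l=3, r=4

[0,7] '8'=='8' → l++,r--
[1,6] '6'=='6' → l++,r--
[2,5] '3'=='3' → l++,r--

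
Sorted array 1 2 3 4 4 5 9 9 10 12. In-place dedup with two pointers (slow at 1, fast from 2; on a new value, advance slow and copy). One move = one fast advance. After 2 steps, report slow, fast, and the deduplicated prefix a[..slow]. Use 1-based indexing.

slow=3, fast=4, prefix=[1, 2, 3]

(s=1,f=2) a[fast]=2≠a[slow]=1 write a[2]=2 → slow++,fast++
(s=2,f=3) a[fast]=3≠a[slow]=2 write a[3]=3 → slow++,fast++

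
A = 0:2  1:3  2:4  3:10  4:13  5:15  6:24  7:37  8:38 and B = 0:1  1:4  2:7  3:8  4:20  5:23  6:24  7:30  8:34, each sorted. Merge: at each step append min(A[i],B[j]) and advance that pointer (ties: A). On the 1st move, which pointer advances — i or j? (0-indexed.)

j

[i=0,j=0] A[i]=2>B[j]=1 take 1 → j++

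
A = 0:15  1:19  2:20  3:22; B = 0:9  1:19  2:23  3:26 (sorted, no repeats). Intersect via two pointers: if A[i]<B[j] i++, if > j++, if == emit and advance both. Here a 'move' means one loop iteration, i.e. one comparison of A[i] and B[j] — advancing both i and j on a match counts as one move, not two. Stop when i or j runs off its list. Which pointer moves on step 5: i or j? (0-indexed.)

[i=0,j=0] 15>9 → j++
[i=0,j=1] 15<19 → i++
[i=1,j=1] 19==19 emit → i++,j++
[i=2,j=2] 20<23 → i++
[i=3,j=2] 22<23 → i++

i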